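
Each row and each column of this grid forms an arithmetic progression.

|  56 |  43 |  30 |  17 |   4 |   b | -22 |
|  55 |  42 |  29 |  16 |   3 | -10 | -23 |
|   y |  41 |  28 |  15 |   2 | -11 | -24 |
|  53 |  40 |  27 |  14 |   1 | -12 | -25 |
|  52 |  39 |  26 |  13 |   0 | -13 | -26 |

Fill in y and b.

y = 54, b = -9

Along each row the entries change by -13 per step; down each column they change by -1.
Row 3: from 41 at column 2, stepping by -13 to column 1 gives 54.
Row 1: from 56 at column 1, stepping by -13 to column 6 gives -9.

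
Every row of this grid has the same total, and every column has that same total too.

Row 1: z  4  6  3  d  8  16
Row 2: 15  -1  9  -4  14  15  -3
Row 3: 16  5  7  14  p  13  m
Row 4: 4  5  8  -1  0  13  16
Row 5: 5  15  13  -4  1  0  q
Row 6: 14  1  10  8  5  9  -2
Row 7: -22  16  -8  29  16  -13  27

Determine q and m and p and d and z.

q = 15, m = -24, p = 14, d = -5, z = 13

Rows 2 and 4 both sum to 45, so that's the common total.
Column 1: 15 + 16 + 4 + 5 + 14 − 22 = 32, so its missing entry is 45 − 32 = 13.
Row 1: 13 + 4 + 6 + 3 + 8 + 16 = 50, so its missing entry is 45 − 50 = -5.
Column 5: -5 + 14 + 0 + 1 + 5 + 16 = 31, so its missing entry is 45 − 31 = 14.
Row 5: 5 + 15 + 13 − 4 + 1 + 0 = 30, so its missing entry is 45 − 30 = 15.
Row 3: 16 + 5 + 7 + 14 + 14 + 13 = 69, so its missing entry is 45 − 69 = -24.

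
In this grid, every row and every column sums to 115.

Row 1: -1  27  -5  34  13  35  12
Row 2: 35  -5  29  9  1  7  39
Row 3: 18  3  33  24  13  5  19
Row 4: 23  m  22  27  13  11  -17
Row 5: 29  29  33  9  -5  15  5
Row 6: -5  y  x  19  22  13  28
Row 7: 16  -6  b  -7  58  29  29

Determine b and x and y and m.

b = -4, x = 7, y = 31, m = 36

Row 4 has 23 + 22 + 27 + 13 + 11 − 17 = 79; the blank must be 115 − 79 = 36.
Row 7 has 16 − 6 − 7 + 58 + 29 + 29 = 119; the blank must be 115 − 119 = -4.
Column 2 has 27 − 5 + 3 + 36 + 29 − 6 = 84; the blank must be 115 − 84 = 31.
Row 6 has -5 + 31 + 19 + 22 + 13 + 28 = 108; the blank must be 115 − 108 = 7.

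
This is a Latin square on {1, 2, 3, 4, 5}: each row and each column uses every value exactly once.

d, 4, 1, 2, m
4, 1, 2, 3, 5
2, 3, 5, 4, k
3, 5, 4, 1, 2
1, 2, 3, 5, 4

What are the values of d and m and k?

d = 5, m = 3, k = 1

At (row 3, col 5): row 3 already has {2, 3, 4, 5}, so the value is 1.
Cell (1,5): column 5 already has {1, 2, 4, 5} → 3.
For row 1, column 1: row 1 already has {1, 2, 3, 4}; that leaves 5.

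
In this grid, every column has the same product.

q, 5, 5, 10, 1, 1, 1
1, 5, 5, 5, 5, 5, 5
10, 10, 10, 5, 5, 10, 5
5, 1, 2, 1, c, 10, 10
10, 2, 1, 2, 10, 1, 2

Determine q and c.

q = 1, c = 2

Columns 3 and 6 each multiply to 500, so every column has product 500.
Column 1: 1×10×5×10 = 500, so the missing entry is 500 ÷ 500 = 1.
Column 5: 1×5×5×10 = 250, so the missing entry is 500 ÷ 250 = 2.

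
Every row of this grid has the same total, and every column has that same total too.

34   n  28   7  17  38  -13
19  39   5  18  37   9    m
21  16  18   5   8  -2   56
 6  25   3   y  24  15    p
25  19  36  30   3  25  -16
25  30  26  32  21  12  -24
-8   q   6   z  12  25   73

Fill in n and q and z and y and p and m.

n = 11, q = -18, z = 32, y = -2, p = 51, m = -5

Rows 3 and 5 both sum to 122, so that's the common total.
Row 1 has 34 + 28 + 7 + 17 + 38 − 13 = 111; the blank must be 122 − 111 = 11.
Column 2 has 11 + 39 + 16 + 25 + 19 + 30 = 140; the blank must be 122 − 140 = -18.
Row 2 has 19 + 39 + 5 + 18 + 37 + 9 = 127; the blank must be 122 − 127 = -5.
Column 7 has -13 − 5 + 56 − 16 − 24 + 73 = 71; the blank must be 122 − 71 = 51.
Row 4 has 6 + 25 + 3 + 24 + 15 + 51 = 124; the blank must be 122 − 124 = -2.
Row 7 has -8 − 18 + 6 + 12 + 25 + 73 = 90; the blank must be 122 − 90 = 32.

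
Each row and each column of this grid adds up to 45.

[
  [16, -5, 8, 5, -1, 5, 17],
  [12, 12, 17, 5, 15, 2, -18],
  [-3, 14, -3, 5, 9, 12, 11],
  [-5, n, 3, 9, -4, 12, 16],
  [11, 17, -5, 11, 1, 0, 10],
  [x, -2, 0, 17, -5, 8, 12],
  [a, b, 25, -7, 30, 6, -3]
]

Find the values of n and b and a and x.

n = 14, b = -5, a = -1, x = 15

Row 4: -5 + 3 + 9 − 4 + 12 + 16 = 31, so its missing entry is 45 − 31 = 14.
Column 2: -5 + 12 + 14 + 14 + 17 − 2 = 50, so its missing entry is 45 − 50 = -5.
Row 6: -2 + 0 + 17 − 5 + 8 + 12 = 30, so its missing entry is 45 − 30 = 15.
Row 7: -5 + 25 − 7 + 30 + 6 − 3 = 46, so its missing entry is 45 − 46 = -1.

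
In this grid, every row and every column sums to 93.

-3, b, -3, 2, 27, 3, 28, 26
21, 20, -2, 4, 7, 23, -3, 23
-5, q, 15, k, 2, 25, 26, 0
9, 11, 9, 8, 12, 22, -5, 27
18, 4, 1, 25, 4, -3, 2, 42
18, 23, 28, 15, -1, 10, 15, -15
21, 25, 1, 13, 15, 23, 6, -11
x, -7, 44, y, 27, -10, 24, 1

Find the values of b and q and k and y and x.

Row 1: -3 − 3 + 2 + 27 + 3 + 28 + 26 = 80, so its missing entry is 93 − 80 = 13.
Column 2: 13 + 20 + 11 + 4 + 23 + 25 − 7 = 89, so its missing entry is 93 − 89 = 4.
Column 1: -3 + 21 − 5 + 9 + 18 + 18 + 21 = 79, so its missing entry is 93 − 79 = 14.
Row 8: 14 − 7 + 44 + 27 − 10 + 24 + 1 = 93, so its missing entry is 93 − 93 = 0.
Row 3: -5 + 4 + 15 + 2 + 25 + 26 + 0 = 67, so its missing entry is 93 − 67 = 26.

b = 13, q = 4, k = 26, y = 0, x = 14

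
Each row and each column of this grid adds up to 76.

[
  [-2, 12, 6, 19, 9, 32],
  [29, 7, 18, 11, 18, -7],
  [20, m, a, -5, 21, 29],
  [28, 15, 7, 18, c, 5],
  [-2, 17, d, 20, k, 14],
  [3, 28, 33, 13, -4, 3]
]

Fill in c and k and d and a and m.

Column 2: 12 + 7 + 15 + 17 + 28 = 79, so its missing entry is 76 − 79 = -3.
Row 4: 28 + 15 + 7 + 18 + 5 = 73, so its missing entry is 76 − 73 = 3.
Column 5: 9 + 18 + 21 + 3 − 4 = 47, so its missing entry is 76 − 47 = 29.
Row 5: -2 + 17 + 20 + 29 + 14 = 78, so its missing entry is 76 − 78 = -2.
Row 3: 20 − 3 − 5 + 21 + 29 = 62, so its missing entry is 76 − 62 = 14.

c = 3, k = 29, d = -2, a = 14, m = -3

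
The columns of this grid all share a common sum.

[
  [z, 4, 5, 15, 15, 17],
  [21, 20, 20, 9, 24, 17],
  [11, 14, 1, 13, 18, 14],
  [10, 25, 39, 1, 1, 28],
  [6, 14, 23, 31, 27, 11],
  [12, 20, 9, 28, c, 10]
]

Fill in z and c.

z = 37, c = 12

The complete columns each total 97.
Column 1 is missing 97 − 60 = 37 (since 21 + 11 + 10 + 6 + 12 = 60).
Column 5 is missing 97 − 85 = 12 (since 15 + 24 + 18 + 1 + 27 = 85).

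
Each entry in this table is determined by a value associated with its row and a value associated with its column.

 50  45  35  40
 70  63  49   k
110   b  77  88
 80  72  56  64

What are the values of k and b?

k = 56, b = 99

Each row is a constant multiple of every other row — this is a multiplication table with the headers hidden.
Row 2 is 70/50 = 7/5 times row 1, so its entry in column 4 is 40 × 7/5 = 56.
Row 3 is 110/50 = 11/5 times row 1, so its entry in column 2 is 45 × 11/5 = 99.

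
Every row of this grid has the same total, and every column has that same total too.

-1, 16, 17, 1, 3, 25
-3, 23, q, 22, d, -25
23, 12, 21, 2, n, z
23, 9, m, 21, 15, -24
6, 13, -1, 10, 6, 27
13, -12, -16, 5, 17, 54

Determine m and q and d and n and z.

Rows 1 and 5 both sum to 61, so that's the common total.
Row 4: 23 + 9 + 21 + 15 − 24 = 44, so its missing entry is 61 − 44 = 17.
Column 3: 17 + 21 + 17 − 1 − 16 = 38, so its missing entry is 61 − 38 = 23.
Row 2: -3 + 23 + 23 + 22 − 25 = 40, so its missing entry is 61 − 40 = 21.
Column 5: 3 + 21 + 15 + 6 + 17 = 62, so its missing entry is 61 − 62 = -1.
Row 3: 23 + 12 + 21 + 2 − 1 = 57, so its missing entry is 61 − 57 = 4.

m = 17, q = 23, d = 21, n = -1, z = 4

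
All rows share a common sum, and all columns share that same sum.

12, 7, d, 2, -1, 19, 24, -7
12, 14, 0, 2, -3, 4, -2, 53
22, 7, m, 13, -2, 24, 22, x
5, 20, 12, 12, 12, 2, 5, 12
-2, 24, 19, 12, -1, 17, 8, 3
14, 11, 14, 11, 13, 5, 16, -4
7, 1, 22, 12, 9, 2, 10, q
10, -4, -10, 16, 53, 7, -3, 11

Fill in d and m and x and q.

d = 24, m = -1, x = -5, q = 17

Rows 2 and 4 both sum to 80, so that's the common total.
The known cells in row 7 total 63, leaving 80 − 63 = 17 for the blank.
The known cells in row 1 total 56, leaving 80 − 56 = 24 for the blank.
The known cells in column 8 total 85, leaving 80 − 85 = -5 for the blank.
The known cells in row 3 total 81, leaving 80 − 81 = -1 for the blank.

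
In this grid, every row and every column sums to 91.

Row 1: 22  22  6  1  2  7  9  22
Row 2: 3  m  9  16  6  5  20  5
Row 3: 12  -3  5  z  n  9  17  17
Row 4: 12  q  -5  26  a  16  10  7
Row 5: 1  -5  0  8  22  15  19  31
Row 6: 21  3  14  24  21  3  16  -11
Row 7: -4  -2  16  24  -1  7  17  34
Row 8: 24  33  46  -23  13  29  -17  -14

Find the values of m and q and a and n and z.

Row 2: 3 + 9 + 16 + 6 + 5 + 20 + 5 = 64, so its missing entry is 91 − 64 = 27.
Column 2: 22 + 27 − 3 − 5 + 3 − 2 + 33 = 75, so its missing entry is 91 − 75 = 16.
Row 4: 12 + 16 − 5 + 26 + 16 + 10 + 7 = 82, so its missing entry is 91 − 82 = 9.
Column 5: 2 + 6 + 9 + 22 + 21 − 1 + 13 = 72, so its missing entry is 91 − 72 = 19.
Row 3: 12 − 3 + 5 + 19 + 9 + 17 + 17 = 76, so its missing entry is 91 − 76 = 15.

m = 27, q = 16, a = 9, n = 19, z = 15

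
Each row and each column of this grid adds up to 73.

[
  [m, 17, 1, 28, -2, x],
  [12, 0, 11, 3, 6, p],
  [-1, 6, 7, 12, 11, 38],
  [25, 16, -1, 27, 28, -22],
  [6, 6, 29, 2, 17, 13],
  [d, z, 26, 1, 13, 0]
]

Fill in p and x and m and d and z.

The known cells in row 2 total 32, leaving 73 − 32 = 41 for the blank.
The known cells in column 2 total 45, leaving 73 − 45 = 28 for the blank.
The known cells in row 6 total 68, leaving 73 − 68 = 5 for the blank.
The known cells in column 1 total 47, leaving 73 − 47 = 26 for the blank.
The known cells in row 1 total 70, leaving 73 − 70 = 3 for the blank.

p = 41, x = 3, m = 26, d = 5, z = 28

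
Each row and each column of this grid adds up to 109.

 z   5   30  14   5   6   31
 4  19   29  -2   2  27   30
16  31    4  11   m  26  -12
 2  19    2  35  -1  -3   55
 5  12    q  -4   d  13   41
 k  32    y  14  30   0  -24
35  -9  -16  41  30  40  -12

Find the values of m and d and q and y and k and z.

m = 33, d = 10, q = 32, y = 28, k = 29, z = 18

Row 3 has 16 + 31 + 4 + 11 + 26 − 12 = 76; the blank must be 109 − 76 = 33.
Column 5 has 5 + 2 + 33 − 1 + 30 + 30 = 99; the blank must be 109 − 99 = 10.
Row 1 has 5 + 30 + 14 + 5 + 6 + 31 = 91; the blank must be 109 − 91 = 18.
Row 5 has 5 + 12 − 4 + 10 + 13 + 41 = 77; the blank must be 109 − 77 = 32.
Column 1 has 18 + 4 + 16 + 2 + 5 + 35 = 80; the blank must be 109 − 80 = 29.
Row 6 has 29 + 32 + 14 + 30 + 0 − 24 = 81; the blank must be 109 − 81 = 28.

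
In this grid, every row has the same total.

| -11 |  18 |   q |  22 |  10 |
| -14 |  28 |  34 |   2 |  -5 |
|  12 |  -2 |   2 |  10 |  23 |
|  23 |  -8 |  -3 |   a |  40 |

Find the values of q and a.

The complete rows each total 45.
Row 1 is missing 45 − 39 = 6 (since -11 + 18 + 22 + 10 = 39).
Row 4 is missing 45 − 52 = -7 (since 23 − 8 − 3 + 40 = 52).

q = 6, a = -7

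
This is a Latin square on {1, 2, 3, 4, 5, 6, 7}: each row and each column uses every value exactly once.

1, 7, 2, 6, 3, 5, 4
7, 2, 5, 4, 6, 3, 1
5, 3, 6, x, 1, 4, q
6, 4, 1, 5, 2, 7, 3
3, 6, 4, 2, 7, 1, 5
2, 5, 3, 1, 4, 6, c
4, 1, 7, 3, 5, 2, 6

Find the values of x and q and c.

For row 3, column 4: column 4 already has {1, 2, 3, 4, 5, 6}; that leaves 7.
For row 3, column 7: row 3 already has {1, 3, 4, 5, 6, 7}; that leaves 2.
For row 6, column 7: row 6 already has {1, 2, 3, 4, 5, 6}; that leaves 7.

x = 7, q = 2, c = 7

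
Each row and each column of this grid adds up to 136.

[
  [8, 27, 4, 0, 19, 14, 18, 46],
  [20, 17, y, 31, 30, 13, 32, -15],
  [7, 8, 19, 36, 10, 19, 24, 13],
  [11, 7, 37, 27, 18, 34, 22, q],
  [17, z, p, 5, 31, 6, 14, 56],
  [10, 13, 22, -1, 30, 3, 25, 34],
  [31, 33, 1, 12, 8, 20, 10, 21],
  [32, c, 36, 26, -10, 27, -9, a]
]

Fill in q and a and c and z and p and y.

q = -20, a = 1, c = 33, z = -2, p = 9, y = 8

Row 2 has 20 + 17 + 31 + 30 + 13 + 32 − 15 = 128; the blank must be 136 − 128 = 8.
Row 4 has 11 + 7 + 37 + 27 + 18 + 34 + 22 = 156; the blank must be 136 − 156 = -20.
Column 8 has 46 − 15 + 13 − 20 + 56 + 34 + 21 = 135; the blank must be 136 − 135 = 1.
Row 8 has 32 + 36 + 26 − 10 + 27 − 9 + 1 = 103; the blank must be 136 − 103 = 33.
Column 3 has 4 + 8 + 19 + 37 + 22 + 1 + 36 = 127; the blank must be 136 − 127 = 9.
Row 5 has 17 + 9 + 5 + 31 + 6 + 14 + 56 = 138; the blank must be 136 − 138 = -2.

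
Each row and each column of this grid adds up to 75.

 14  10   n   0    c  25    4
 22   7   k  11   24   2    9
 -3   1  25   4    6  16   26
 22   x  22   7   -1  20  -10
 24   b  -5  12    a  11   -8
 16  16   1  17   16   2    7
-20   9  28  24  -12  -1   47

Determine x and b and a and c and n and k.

The known cells in row 2 total 75, leaving 75 − 75 = 0 for the blank.
The known cells in row 4 total 60, leaving 75 − 60 = 15 for the blank.
The known cells in column 3 total 71, leaving 75 − 71 = 4 for the blank.
The known cells in row 1 total 57, leaving 75 − 57 = 18 for the blank.
The known cells in column 5 total 51, leaving 75 − 51 = 24 for the blank.
The known cells in row 5 total 58, leaving 75 − 58 = 17 for the blank.

x = 15, b = 17, a = 24, c = 18, n = 4, k = 0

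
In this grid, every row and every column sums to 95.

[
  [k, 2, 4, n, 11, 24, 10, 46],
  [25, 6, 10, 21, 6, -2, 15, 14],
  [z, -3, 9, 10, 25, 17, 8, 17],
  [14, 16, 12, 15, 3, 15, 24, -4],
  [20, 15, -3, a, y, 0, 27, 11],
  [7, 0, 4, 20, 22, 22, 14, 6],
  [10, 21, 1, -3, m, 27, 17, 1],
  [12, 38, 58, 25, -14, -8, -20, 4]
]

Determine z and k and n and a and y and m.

Row 3: -3 + 9 + 10 + 25 + 17 + 8 + 17 = 83, so its missing entry is 95 − 83 = 12.
Column 1: 25 + 12 + 14 + 20 + 7 + 10 + 12 = 100, so its missing entry is 95 − 100 = -5.
Row 1: -5 + 2 + 4 + 11 + 24 + 10 + 46 = 92, so its missing entry is 95 − 92 = 3.
Column 4: 3 + 21 + 10 + 15 + 20 − 3 + 25 = 91, so its missing entry is 95 − 91 = 4.
Row 5: 20 + 15 − 3 + 4 + 0 + 27 + 11 = 74, so its missing entry is 95 − 74 = 21.
Row 7: 10 + 21 + 1 − 3 + 27 + 17 + 1 = 74, so its missing entry is 95 − 74 = 21.

z = 12, k = -5, n = 3, a = 4, y = 21, m = 21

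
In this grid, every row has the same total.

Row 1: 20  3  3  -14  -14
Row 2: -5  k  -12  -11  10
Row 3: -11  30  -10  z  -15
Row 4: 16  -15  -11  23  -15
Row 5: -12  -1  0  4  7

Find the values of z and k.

z = 4, k = 16

The complete rows each total -2.
Row 3 is missing -2 − (-6) = 4 (since -11 + 30 − 10 − 15 = -6).
Row 2 is missing -2 − (-18) = 16 (since -5 − 12 − 11 + 10 = -18).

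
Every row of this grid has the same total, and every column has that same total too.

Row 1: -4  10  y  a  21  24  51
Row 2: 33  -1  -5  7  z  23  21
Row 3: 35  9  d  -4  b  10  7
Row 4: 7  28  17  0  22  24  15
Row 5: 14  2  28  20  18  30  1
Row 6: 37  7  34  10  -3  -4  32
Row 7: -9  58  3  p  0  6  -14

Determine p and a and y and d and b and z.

Rows 4 and 5 both sum to 113, so that's the common total.
Row 2: 33 − 1 − 5 + 7 + 23 + 21 = 78, so its missing entry is 113 − 78 = 35.
Column 5: 21 + 35 + 22 + 18 − 3 + 0 = 93, so its missing entry is 113 − 93 = 20.
Row 3: 35 + 9 − 4 + 20 + 10 + 7 = 77, so its missing entry is 113 − 77 = 36.
Column 3: -5 + 36 + 17 + 28 + 34 + 3 = 113, so its missing entry is 113 − 113 = 0.
Row 1: -4 + 10 + 0 + 21 + 24 + 51 = 102, so its missing entry is 113 − 102 = 11.
Row 7: -9 + 58 + 3 + 0 + 6 − 14 = 44, so its missing entry is 113 − 44 = 69.

p = 69, a = 11, y = 0, d = 36, b = 20, z = 35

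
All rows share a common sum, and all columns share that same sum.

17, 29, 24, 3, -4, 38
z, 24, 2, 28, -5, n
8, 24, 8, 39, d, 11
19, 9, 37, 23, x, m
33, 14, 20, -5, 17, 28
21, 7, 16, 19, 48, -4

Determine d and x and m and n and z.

Rows 1 and 5 both sum to 107, so that's the common total.
The known cells in row 3 total 90, leaving 107 − 90 = 17 for the blank.
The known cells in column 5 total 73, leaving 107 − 73 = 34 for the blank.
The known cells in column 1 total 98, leaving 107 − 98 = 9 for the blank.
The known cells in row 2 total 58, leaving 107 − 58 = 49 for the blank.
The known cells in row 4 total 122, leaving 107 − 122 = -15 for the blank.

d = 17, x = 34, m = -15, n = 49, z = 9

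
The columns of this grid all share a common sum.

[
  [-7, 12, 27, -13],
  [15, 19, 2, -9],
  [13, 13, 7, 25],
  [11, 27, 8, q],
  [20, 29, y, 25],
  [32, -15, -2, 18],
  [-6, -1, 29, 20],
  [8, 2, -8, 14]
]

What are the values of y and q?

y = 23, q = 6

The complete columns each total 86.
Column 3 is missing 86 − 63 = 23 (since 27 + 2 + 7 + 8 − 2 + 29 − 8 = 63).
Column 4 is missing 86 − 80 = 6 (since -13 − 9 + 25 + 25 + 18 + 20 + 14 = 80).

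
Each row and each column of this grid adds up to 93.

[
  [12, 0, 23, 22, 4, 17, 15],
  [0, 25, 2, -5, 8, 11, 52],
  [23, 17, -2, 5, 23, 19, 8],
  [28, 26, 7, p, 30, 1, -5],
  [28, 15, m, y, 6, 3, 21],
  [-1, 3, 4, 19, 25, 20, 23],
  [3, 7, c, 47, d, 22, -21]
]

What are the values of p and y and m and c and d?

p = 6, y = -1, m = 21, c = 38, d = -3

Column 5: 4 + 8 + 23 + 30 + 6 + 25 = 96, so its missing entry is 93 − 96 = -3.
Row 7: 3 + 7 + 47 − 3 + 22 − 21 = 55, so its missing entry is 93 − 55 = 38.
Column 3: 23 + 2 − 2 + 7 + 4 + 38 = 72, so its missing entry is 93 − 72 = 21.
Row 5: 28 + 15 + 21 + 6 + 3 + 21 = 94, so its missing entry is 93 − 94 = -1.
Row 4: 28 + 26 + 7 + 30 + 1 − 5 = 87, so its missing entry is 93 − 87 = 6.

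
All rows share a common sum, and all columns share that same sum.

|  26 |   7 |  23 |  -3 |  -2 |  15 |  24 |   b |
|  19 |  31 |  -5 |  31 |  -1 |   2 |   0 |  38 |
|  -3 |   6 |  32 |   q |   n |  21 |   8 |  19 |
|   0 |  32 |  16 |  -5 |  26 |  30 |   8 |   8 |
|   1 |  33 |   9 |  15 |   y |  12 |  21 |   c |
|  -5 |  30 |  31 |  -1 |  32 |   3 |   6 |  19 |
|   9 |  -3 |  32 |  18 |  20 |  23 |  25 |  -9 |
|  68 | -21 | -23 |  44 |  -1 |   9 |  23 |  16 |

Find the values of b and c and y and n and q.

b = 25, c = -1, y = 25, n = 16, q = 16

Rows 2 and 4 both sum to 115, so that's the common total.
Row 1: 26 + 7 + 23 − 3 − 2 + 15 + 24 = 90, so its missing entry is 115 − 90 = 25.
Column 4: -3 + 31 − 5 + 15 − 1 + 18 + 44 = 99, so its missing entry is 115 − 99 = 16.
Row 3: -3 + 6 + 32 + 16 + 21 + 8 + 19 = 99, so its missing entry is 115 − 99 = 16.
Column 5: -2 − 1 + 16 + 26 + 32 + 20 − 1 = 90, so its missing entry is 115 − 90 = 25.
Row 5: 1 + 33 + 9 + 15 + 25 + 12 + 21 = 116, so its missing entry is 115 − 116 = -1.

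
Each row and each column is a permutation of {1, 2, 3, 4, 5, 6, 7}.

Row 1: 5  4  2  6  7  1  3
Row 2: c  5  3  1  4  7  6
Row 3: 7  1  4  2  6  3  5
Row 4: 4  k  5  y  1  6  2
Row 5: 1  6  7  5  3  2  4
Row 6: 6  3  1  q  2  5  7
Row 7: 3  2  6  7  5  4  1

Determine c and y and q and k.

c = 2, y = 3, q = 4, k = 7

At (row 6, col 4): row 6 already has {1, 2, 3, 5, 6, 7}, so the value is 4.
At (row 2, col 1): row 2 already has {1, 3, 4, 5, 6, 7}, so the value is 2.
For row 4, column 4: column 4 already has {1, 2, 4, 5, 6, 7}; that leaves 3.
Cell (4,2): row 4 already has {1, 2, 3, 4, 5, 6} → 7.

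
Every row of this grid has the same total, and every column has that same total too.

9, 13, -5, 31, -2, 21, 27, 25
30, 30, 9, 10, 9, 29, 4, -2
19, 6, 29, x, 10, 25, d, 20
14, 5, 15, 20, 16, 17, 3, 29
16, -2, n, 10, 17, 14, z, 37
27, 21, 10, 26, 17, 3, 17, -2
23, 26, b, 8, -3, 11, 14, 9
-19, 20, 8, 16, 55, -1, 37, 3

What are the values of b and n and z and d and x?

Rows 1 and 2 both sum to 119, so that's the common total.
The known cells in row 7 total 88, leaving 119 − 88 = 31 for the blank.
The known cells in column 3 total 97, leaving 119 − 97 = 22 for the blank.
The known cells in row 5 total 114, leaving 119 − 114 = 5 for the blank.
The known cells in column 4 total 121, leaving 119 − 121 = -2 for the blank.
The known cells in row 3 total 107, leaving 119 − 107 = 12 for the blank.

b = 31, n = 22, z = 5, d = 12, x = -2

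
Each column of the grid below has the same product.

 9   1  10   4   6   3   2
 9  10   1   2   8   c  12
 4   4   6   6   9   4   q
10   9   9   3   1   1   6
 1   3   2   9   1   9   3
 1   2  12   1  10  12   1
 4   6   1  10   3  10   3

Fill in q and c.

q = 10, c = 1

Columns 1 and 5 each multiply to 12960, so every column has product 12960.
Column 7: 2×12×6×3×1×3 = 1296, so the missing entry is 12960 ÷ 1296 = 10.
Column 6: 3×4×1×9×12×10 = 12960, so the missing entry is 12960 ÷ 12960 = 1.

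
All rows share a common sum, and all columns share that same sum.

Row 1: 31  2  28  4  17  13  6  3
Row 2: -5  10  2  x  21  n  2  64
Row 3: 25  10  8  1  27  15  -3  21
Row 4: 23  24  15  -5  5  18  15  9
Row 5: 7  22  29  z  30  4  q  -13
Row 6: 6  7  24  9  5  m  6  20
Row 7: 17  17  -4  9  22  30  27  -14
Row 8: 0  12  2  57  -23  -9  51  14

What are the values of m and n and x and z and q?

Rows 1 and 3 both sum to 104, so that's the common total.
The known cells in row 6 total 77, leaving 104 − 77 = 27 for the blank.
The known cells in column 6 total 98, leaving 104 − 98 = 6 for the blank.
The known cells in column 7 total 104, leaving 104 − 104 = 0 for the blank.
The known cells in row 5 total 79, leaving 104 − 79 = 25 for the blank.
The known cells in row 2 total 100, leaving 104 − 100 = 4 for the blank.

m = 27, n = 6, x = 4, z = 25, q = 0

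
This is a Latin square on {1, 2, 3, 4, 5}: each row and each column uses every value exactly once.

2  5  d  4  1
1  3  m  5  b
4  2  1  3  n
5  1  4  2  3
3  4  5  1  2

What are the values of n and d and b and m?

Cell (1,3): row 1 already has {1, 2, 4, 5} → 3.
Cell (2,3): column 3 already has {1, 3, 4, 5} → 2.
At (row 3, col 5): row 3 already has {1, 2, 3, 4}, so the value is 5.
Cell (2,5): row 2 already has {1, 2, 3, 5} → 4.

n = 5, d = 3, b = 4, m = 2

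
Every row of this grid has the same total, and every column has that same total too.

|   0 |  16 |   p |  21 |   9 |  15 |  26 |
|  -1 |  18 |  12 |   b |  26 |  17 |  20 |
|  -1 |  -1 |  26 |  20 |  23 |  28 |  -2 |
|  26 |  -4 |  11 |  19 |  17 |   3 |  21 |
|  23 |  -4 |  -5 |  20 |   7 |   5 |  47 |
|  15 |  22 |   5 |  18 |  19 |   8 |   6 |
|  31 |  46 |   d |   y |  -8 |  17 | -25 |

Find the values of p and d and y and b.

Rows 3 and 4 both sum to 93, so that's the common total.
The known cells in row 2 total 92, leaving 93 − 92 = 1 for the blank.
The known cells in row 1 total 87, leaving 93 − 87 = 6 for the blank.
The known cells in column 4 total 99, leaving 93 − 99 = -6 for the blank.
The known cells in row 7 total 55, leaving 93 − 55 = 38 for the blank.

p = 6, d = 38, y = -6, b = 1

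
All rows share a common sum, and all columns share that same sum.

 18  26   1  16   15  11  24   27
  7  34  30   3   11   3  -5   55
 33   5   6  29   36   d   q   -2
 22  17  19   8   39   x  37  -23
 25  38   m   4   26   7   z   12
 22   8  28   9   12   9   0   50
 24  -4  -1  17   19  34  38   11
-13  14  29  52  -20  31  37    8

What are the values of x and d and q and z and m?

Rows 1 and 2 both sum to 138, so that's the common total.
Column 3 has 1 + 30 + 6 + 19 + 28 − 1 + 29 = 112; the blank must be 138 − 112 = 26.
Row 5 has 25 + 38 + 26 + 4 + 26 + 7 + 12 = 138; the blank must be 138 − 138 = 0.
Column 7 has 24 − 5 + 37 + 0 + 0 + 38 + 37 = 131; the blank must be 138 − 131 = 7.
Row 3 has 33 + 5 + 6 + 29 + 36 + 7 − 2 = 114; the blank must be 138 − 114 = 24.
Row 4 has 22 + 17 + 19 + 8 + 39 + 37 − 23 = 119; the blank must be 138 − 119 = 19.

x = 19, d = 24, q = 7, z = 0, m = 26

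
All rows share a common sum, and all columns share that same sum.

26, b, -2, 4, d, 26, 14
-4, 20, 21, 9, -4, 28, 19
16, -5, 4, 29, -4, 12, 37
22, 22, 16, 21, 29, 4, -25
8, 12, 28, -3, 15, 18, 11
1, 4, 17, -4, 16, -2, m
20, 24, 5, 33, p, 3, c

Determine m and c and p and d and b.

Rows 2 and 3 both sum to 89, so that's the common total.
Column 2 has 20 − 5 + 22 + 12 + 4 + 24 = 77; the blank must be 89 − 77 = 12.
Row 1 has 26 + 12 − 2 + 4 + 26 + 14 = 80; the blank must be 89 − 80 = 9.
Column 5 has 9 − 4 − 4 + 29 + 15 + 16 = 61; the blank must be 89 − 61 = 28.
Row 6 has 1 + 4 + 17 − 4 + 16 − 2 = 32; the blank must be 89 − 32 = 57.
Row 7 has 20 + 24 + 5 + 33 + 28 + 3 = 113; the blank must be 89 − 113 = -24.

m = 57, c = -24, p = 28, d = 9, b = 12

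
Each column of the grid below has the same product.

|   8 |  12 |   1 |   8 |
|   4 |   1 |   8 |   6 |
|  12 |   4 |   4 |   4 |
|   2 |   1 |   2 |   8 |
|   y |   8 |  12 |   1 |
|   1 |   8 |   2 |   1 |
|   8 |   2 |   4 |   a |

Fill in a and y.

a = 4, y = 1

Columns 2 and 3 each multiply to 6144, so every column has product 6144.
Column 4: 8×6×4×8×1×1 = 1536, so the missing entry is 6144 ÷ 1536 = 4.
Column 1: 8×4×12×2×1×8 = 6144, so the missing entry is 6144 ÷ 6144 = 1.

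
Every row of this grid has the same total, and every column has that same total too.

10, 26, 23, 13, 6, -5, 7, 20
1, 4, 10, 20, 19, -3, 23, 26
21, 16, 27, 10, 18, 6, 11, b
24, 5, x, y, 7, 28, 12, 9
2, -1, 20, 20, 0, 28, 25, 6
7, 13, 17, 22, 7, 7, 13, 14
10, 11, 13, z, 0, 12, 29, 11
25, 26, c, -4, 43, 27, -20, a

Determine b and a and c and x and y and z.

Rows 1 and 2 both sum to 100, so that's the common total.
Row 3 has 21 + 16 + 27 + 10 + 18 + 6 + 11 = 109; the blank must be 100 − 109 = -9.
Column 8 has 20 + 26 − 9 + 9 + 6 + 14 + 11 = 77; the blank must be 100 − 77 = 23.
Row 8 has 25 + 26 − 4 + 43 + 27 − 20 + 23 = 120; the blank must be 100 − 120 = -20.
Column 3 has 23 + 10 + 27 + 20 + 17 + 13 − 20 = 90; the blank must be 100 − 90 = 10.
Row 4 has 24 + 5 + 10 + 7 + 28 + 12 + 9 = 95; the blank must be 100 − 95 = 5.
Row 7 has 10 + 11 + 13 + 0 + 12 + 29 + 11 = 86; the blank must be 100 − 86 = 14.

b = -9, a = 23, c = -20, x = 10, y = 5, z = 14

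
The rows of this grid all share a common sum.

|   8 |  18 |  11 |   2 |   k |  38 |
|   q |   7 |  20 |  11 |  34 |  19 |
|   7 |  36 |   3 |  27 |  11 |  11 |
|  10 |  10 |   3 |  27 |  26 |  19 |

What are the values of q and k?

Row 3 sums to 95 and so does row 4; that's the common total.
In row 2 the known cells total 91, leaving 95 − 91 = 4.
In row 1 the known cells total 77, leaving 95 − 77 = 18.

q = 4, k = 18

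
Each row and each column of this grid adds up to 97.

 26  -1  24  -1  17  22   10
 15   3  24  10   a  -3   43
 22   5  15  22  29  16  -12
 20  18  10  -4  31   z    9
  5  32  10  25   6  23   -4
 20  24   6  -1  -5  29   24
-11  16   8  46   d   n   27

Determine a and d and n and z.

The known cells in row 4 total 84, leaving 97 − 84 = 13 for the blank.
The known cells in column 6 total 100, leaving 97 − 100 = -3 for the blank.
The known cells in row 7 total 83, leaving 97 − 83 = 14 for the blank.
The known cells in row 2 total 92, leaving 97 − 92 = 5 for the blank.

a = 5, d = 14, n = -3, z = 13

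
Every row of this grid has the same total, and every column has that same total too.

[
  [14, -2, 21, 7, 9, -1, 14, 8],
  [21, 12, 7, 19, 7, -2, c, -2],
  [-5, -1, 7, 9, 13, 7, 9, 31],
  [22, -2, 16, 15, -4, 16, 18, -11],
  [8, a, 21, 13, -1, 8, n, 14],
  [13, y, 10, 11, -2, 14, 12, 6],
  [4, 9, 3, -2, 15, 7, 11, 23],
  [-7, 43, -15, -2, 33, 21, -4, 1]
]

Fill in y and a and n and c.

Rows 1 and 3 both sum to 70, so that's the common total.
Row 2: 21 + 12 + 7 + 19 + 7 − 2 − 2 = 62, so its missing entry is 70 − 62 = 8.
Column 7: 14 + 8 + 9 + 18 + 12 + 11 − 4 = 68, so its missing entry is 70 − 68 = 2.
Row 5: 8 + 21 + 13 − 1 + 8 + 2 + 14 = 65, so its missing entry is 70 − 65 = 5.
Row 6: 13 + 10 + 11 − 2 + 14 + 12 + 6 = 64, so its missing entry is 70 − 64 = 6.

y = 6, a = 5, n = 2, c = 8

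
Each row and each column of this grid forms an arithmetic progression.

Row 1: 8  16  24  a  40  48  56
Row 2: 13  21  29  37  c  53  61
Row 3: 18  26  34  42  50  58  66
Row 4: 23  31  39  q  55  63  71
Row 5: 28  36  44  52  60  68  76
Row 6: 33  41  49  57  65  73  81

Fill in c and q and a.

Along each row the entries change by 8 per step; down each column they change by 5.
Row 2: from 13 at column 1, stepping by 8 to column 5 gives 45.
Row 4: from 23 at column 1, stepping by 8 to column 4 gives 47.
Row 1: from 8 at column 1, stepping by 8 to column 4 gives 32.

c = 45, q = 47, a = 32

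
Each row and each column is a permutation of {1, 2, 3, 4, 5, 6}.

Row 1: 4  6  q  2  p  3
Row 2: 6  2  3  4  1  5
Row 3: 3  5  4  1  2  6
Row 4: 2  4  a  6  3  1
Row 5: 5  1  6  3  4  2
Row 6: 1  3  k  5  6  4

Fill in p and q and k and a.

At (row 1, col 5): column 5 already has {1, 2, 3, 4, 6}, so the value is 5.
Cell (1,3): row 1 already has {2, 3, 4, 5, 6} → 1.
Cell (4,3): row 4 already has {1, 2, 3, 4, 6} → 5.
At (row 6, col 3): row 6 already has {1, 3, 4, 5, 6}, so the value is 2.

p = 5, q = 1, k = 2, a = 5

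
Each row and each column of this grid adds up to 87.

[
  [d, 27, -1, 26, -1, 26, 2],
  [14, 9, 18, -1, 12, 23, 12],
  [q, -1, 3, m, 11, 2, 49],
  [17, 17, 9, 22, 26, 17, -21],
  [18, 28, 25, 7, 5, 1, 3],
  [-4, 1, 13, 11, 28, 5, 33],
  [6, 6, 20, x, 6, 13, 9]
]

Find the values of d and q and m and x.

d = 8, q = 28, m = -5, x = 27

Row 7: 6 + 6 + 20 + 6 + 13 + 9 = 60, so its missing entry is 87 − 60 = 27.
Column 4: 26 − 1 + 22 + 7 + 11 + 27 = 92, so its missing entry is 87 − 92 = -5.
Row 3: -1 + 3 − 5 + 11 + 2 + 49 = 59, so its missing entry is 87 − 59 = 28.
Row 1: 27 − 1 + 26 − 1 + 26 + 2 = 79, so its missing entry is 87 − 79 = 8.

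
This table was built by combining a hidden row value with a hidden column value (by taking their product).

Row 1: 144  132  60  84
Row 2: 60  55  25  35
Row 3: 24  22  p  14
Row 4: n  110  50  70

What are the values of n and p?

Each row is a constant multiple of every other row — this is a multiplication table with the headers hidden.
Row 4 is 70/84 = 5/6 times row 1, so its entry in column 1 is 144 × 5/6 = 120.
Row 3 is 14/84 = 1/6 times row 1, so its entry in column 3 is 60 × 1/6 = 10.

n = 120, p = 10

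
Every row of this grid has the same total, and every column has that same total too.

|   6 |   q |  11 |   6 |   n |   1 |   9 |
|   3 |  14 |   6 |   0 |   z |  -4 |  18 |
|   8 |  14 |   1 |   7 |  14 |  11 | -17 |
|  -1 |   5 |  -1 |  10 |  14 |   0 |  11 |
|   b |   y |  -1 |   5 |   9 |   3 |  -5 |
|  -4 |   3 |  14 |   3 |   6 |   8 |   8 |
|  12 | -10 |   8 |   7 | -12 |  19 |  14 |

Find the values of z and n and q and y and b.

Rows 3 and 4 both sum to 38, so that's the common total.
The known cells in column 1 total 24, leaving 38 − 24 = 14 for the blank.
The known cells in row 2 total 37, leaving 38 − 37 = 1 for the blank.
The known cells in column 5 total 32, leaving 38 − 32 = 6 for the blank.
The known cells in row 1 total 39, leaving 38 − 39 = -1 for the blank.
The known cells in row 5 total 25, leaving 38 − 25 = 13 for the blank.

z = 1, n = 6, q = -1, y = 13, b = 14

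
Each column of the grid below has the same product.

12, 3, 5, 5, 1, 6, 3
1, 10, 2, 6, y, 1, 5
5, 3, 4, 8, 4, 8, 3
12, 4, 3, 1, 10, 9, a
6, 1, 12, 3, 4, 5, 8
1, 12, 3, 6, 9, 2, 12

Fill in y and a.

Columns 2 and 6 each multiply to 4320, so every column has product 4320.
Column 5: 1×4×10×4×9 = 1440, so the missing entry is 4320 ÷ 1440 = 3.
Column 7: 3×5×3×8×12 = 4320, so the missing entry is 4320 ÷ 4320 = 1.

y = 3, a = 1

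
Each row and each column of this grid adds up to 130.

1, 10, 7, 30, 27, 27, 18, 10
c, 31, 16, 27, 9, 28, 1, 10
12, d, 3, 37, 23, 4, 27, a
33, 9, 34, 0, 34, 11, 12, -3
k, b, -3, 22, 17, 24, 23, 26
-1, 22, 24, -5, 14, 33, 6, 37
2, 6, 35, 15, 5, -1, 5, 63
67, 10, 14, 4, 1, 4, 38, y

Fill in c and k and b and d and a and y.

c = 8, k = 8, b = 13, d = 29, a = -5, y = -8

Row 8 has 67 + 10 + 14 + 4 + 1 + 4 + 38 = 138; the blank must be 130 − 138 = -8.
Column 8 has 10 + 10 − 3 + 26 + 37 + 63 − 8 = 135; the blank must be 130 − 135 = -5.
Row 3 has 12 + 3 + 37 + 23 + 4 + 27 − 5 = 101; the blank must be 130 − 101 = 29.
Row 2 has 31 + 16 + 27 + 9 + 28 + 1 + 10 = 122; the blank must be 130 − 122 = 8.
Column 1 has 1 + 8 + 12 + 33 − 1 + 2 + 67 = 122; the blank must be 130 − 122 = 8.
Row 5 has 8 − 3 + 22 + 17 + 24 + 23 + 26 = 117; the blank must be 130 − 117 = 13.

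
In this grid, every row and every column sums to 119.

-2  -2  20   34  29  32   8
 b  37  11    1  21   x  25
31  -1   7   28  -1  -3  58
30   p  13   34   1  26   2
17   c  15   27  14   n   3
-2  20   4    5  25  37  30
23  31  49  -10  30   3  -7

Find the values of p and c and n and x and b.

Row 4 has 30 + 13 + 34 + 1 + 26 + 2 = 106; the blank must be 119 − 106 = 13.
Column 1 has -2 + 31 + 30 + 17 − 2 + 23 = 97; the blank must be 119 − 97 = 22.
Row 2 has 22 + 37 + 11 + 1 + 21 + 25 = 117; the blank must be 119 − 117 = 2.
Column 6 has 32 + 2 − 3 + 26 + 37 + 3 = 97; the blank must be 119 − 97 = 22.
Row 5 has 17 + 15 + 27 + 14 + 22 + 3 = 98; the blank must be 119 − 98 = 21.

p = 13, c = 21, n = 22, x = 2, b = 22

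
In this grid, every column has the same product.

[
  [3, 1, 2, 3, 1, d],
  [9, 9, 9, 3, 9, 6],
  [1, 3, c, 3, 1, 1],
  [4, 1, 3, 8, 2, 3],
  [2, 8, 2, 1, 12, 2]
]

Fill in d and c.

d = 6, c = 2

Columns 2 and 5 each multiply to 216, so every column has product 216.
Column 6: 6×1×3×2 = 36, so the missing entry is 216 ÷ 36 = 6.
Column 3: 2×9×3×2 = 108, so the missing entry is 216 ÷ 108 = 2.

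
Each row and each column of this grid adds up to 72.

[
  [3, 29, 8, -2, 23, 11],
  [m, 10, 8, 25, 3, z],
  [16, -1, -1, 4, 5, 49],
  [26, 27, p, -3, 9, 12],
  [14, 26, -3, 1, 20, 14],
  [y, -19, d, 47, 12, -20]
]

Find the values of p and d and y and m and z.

Column 6 has 11 + 49 + 12 + 14 − 20 = 66; the blank must be 72 − 66 = 6.
Row 2 has 10 + 8 + 25 + 3 + 6 = 52; the blank must be 72 − 52 = 20.
Column 1 has 3 + 20 + 16 + 26 + 14 = 79; the blank must be 72 − 79 = -7.
Row 4 has 26 + 27 − 3 + 9 + 12 = 71; the blank must be 72 − 71 = 1.
Row 6 has -7 − 19 + 47 + 12 − 20 = 13; the blank must be 72 − 13 = 59.

p = 1, d = 59, y = -7, m = 20, z = 6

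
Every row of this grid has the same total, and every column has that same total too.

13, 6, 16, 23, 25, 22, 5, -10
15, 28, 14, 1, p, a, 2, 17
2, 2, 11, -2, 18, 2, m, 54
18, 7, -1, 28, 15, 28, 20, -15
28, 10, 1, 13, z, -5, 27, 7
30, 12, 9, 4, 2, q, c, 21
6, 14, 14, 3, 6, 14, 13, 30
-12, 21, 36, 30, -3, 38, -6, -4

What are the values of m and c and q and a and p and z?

Rows 1 and 4 both sum to 100, so that's the common total.
The known cells in row 5 total 81, leaving 100 − 81 = 19 for the blank.
The known cells in column 5 total 82, leaving 100 − 82 = 18 for the blank.
The known cells in row 2 total 95, leaving 100 − 95 = 5 for the blank.
The known cells in column 6 total 104, leaving 100 − 104 = -4 for the blank.
The known cells in row 3 total 87, leaving 100 − 87 = 13 for the blank.
The known cells in row 6 total 74, leaving 100 − 74 = 26 for the blank.

m = 13, c = 26, q = -4, a = 5, p = 18, z = 19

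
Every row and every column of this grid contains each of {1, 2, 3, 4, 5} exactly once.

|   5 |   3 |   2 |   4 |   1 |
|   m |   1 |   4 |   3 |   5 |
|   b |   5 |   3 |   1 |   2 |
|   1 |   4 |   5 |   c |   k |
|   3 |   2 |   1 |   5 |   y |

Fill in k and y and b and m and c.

k = 3, y = 4, b = 4, m = 2, c = 2

Cell (5,5): row 5 already has {1, 2, 3, 5} → 4.
For row 4, column 5: column 5 already has {1, 2, 4, 5}; that leaves 3.
At (row 3, col 1): row 3 already has {1, 2, 3, 5}, so the value is 4.
Cell (4,4): row 4 already has {1, 3, 4, 5} → 2.
At (row 2, col 1): row 2 already has {1, 3, 4, 5}, so the value is 2.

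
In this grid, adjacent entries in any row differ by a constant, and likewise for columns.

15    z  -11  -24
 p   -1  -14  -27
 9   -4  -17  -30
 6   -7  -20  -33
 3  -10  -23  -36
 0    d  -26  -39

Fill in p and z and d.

Along each row the entries change by -13 per step; down each column they change by -3.
Row 2: from -1 at column 2, stepping by -13 to column 1 gives 12.
Row 1: from 15 at column 1, stepping by -13 to column 2 gives 2.
Row 6: from 0 at column 1, stepping by -13 to column 2 gives -13.

p = 12, z = 2, d = -13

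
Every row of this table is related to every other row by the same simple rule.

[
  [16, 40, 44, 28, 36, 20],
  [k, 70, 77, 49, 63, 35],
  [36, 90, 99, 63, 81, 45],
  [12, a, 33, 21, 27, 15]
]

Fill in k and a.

Each row is a constant multiple of every other row — this is a multiplication table with the headers hidden.
Row 2 is 49/28 = 7/4 times row 1, so its entry in column 1 is 16 × 7/4 = 28.
Row 4 is 21/28 = 3/4 times row 1, so its entry in column 2 is 40 × 3/4 = 30.

k = 28, a = 30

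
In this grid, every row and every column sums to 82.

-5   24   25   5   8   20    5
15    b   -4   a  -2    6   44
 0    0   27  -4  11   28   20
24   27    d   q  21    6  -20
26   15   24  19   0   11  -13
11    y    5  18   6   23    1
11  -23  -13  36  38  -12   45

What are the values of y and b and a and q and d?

y = 18, b = 21, a = 2, q = 6, d = 18

Row 6: 11 + 5 + 18 + 6 + 23 + 1 = 64, so its missing entry is 82 − 64 = 18.
Column 2: 24 + 0 + 27 + 15 + 18 − 23 = 61, so its missing entry is 82 − 61 = 21.
Column 3: 25 − 4 + 27 + 24 + 5 − 13 = 64, so its missing entry is 82 − 64 = 18.
Row 4: 24 + 27 + 18 + 21 + 6 − 20 = 76, so its missing entry is 82 − 76 = 6.
Row 2: 15 + 21 − 4 − 2 + 6 + 44 = 80, so its missing entry is 82 − 80 = 2.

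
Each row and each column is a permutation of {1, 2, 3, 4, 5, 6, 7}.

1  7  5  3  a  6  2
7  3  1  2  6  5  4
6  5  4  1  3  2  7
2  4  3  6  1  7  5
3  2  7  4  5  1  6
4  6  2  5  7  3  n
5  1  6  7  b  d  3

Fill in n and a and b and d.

At (row 6, col 7): row 6 already has {2, 3, 4, 5, 6, 7}, so the value is 1.
For row 1, column 5: row 1 already has {1, 2, 3, 5, 6, 7}; that leaves 4.
At (row 7, col 5): column 5 already has {1, 3, 4, 5, 6, 7}, so the value is 2.
Cell (7,6): row 7 already has {1, 2, 3, 5, 6, 7} → 4.

n = 1, a = 4, b = 2, d = 4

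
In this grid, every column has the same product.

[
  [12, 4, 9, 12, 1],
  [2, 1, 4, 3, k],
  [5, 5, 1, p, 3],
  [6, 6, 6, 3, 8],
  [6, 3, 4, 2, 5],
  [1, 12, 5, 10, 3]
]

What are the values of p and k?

Columns 2 and 3 each multiply to 4320, so every column has product 4320.
Column 4: 12×3×3×2×10 = 2160, so the missing entry is 4320 ÷ 2160 = 2.
Column 5: 1×3×8×5×3 = 360, so the missing entry is 4320 ÷ 360 = 12.

p = 2, k = 12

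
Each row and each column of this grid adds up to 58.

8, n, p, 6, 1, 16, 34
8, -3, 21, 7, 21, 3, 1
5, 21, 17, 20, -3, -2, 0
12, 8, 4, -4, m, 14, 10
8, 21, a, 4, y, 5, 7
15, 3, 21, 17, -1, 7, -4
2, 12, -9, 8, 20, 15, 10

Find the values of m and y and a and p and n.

m = 14, y = 6, a = 7, p = -3, n = -4

Column 2: -3 + 21 + 8 + 21 + 3 + 12 = 62, so its missing entry is 58 − 62 = -4.
Row 4: 12 + 8 + 4 − 4 + 14 + 10 = 44, so its missing entry is 58 − 44 = 14.
Column 5: 1 + 21 − 3 + 14 − 1 + 20 = 52, so its missing entry is 58 − 52 = 6.
Row 5: 8 + 21 + 4 + 6 + 5 + 7 = 51, so its missing entry is 58 − 51 = 7.
Row 1: 8 − 4 + 6 + 1 + 16 + 34 = 61, so its missing entry is 58 − 61 = -3.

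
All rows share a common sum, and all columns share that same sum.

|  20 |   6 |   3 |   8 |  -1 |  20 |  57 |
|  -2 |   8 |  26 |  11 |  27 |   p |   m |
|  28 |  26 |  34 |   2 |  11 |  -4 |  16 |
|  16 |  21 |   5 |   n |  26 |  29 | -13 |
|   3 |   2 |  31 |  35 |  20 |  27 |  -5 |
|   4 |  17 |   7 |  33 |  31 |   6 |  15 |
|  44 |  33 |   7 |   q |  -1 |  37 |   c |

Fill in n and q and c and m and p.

Rows 1 and 3 both sum to 113, so that's the common total.
Column 6 has 20 − 4 + 29 + 27 + 6 + 37 = 115; the blank must be 113 − 115 = -2.
Row 4 has 16 + 21 + 5 + 26 + 29 − 13 = 84; the blank must be 113 − 84 = 29.
Row 2 has -2 + 8 + 26 + 11 + 27 − 2 = 68; the blank must be 113 − 68 = 45.
Column 7 has 57 + 45 + 16 − 13 − 5 + 15 = 115; the blank must be 113 − 115 = -2.
Row 7 has 44 + 33 + 7 − 1 + 37 − 2 = 118; the blank must be 113 − 118 = -5.

n = 29, q = -5, c = -2, m = 45, p = -2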